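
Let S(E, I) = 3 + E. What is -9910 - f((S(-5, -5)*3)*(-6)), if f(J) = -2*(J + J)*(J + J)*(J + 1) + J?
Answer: 373670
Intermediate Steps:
f(J) = J - 8*J²*(1 + J) (f(J) = -2*(2*J)*(2*J)*(1 + J) + J = -2*4*J²*(1 + J) + J = -8*J²*(1 + J) + J = J - 8*J²*(1 + J))
-9910 - f((S(-5, -5)*3)*(-6)) = -9910 - ((3 - 5)*3)*(-6)*(1 - 8*(3 - 5)*3*(-6) - 8*324*(3 - 5)²) = -9910 - -2*3*(-6)*(1 - 8*(-2*3)*(-6) - 8*(-2*3*(-6))²) = -9910 - (-6*(-6))*(1 - (-48)*(-6) - 8*(-6*(-6))²) = -9910 - 36*(1 - 8*36 - 8*36²) = -9910 - 36*(1 - 288 - 8*1296) = -9910 - 36*(1 - 288 - 10368) = -9910 - 36*(-10655) = -9910 - 1*(-383580) = -9910 + 383580 = 373670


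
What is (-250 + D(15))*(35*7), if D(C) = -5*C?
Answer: -79625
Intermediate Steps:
(-250 + D(15))*(35*7) = (-250 - 5*15)*(35*7) = (-250 - 75)*245 = -325*245 = -79625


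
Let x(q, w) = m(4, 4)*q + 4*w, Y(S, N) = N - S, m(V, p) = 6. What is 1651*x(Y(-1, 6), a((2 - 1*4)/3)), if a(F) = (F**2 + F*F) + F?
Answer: 637286/9 ≈ 70810.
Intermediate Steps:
a(F) = F + 2*F**2 (a(F) = (F**2 + F**2) + F = 2*F**2 + F = F + 2*F**2)
x(q, w) = 4*w + 6*q (x(q, w) = 6*q + 4*w = 4*w + 6*q)
1651*x(Y(-1, 6), a((2 - 1*4)/3)) = 1651*(4*(((2 - 1*4)/3)*(1 + 2*((2 - 1*4)/3))) + 6*(6 - 1*(-1))) = 1651*(4*(((2 - 4)*(1/3))*(1 + 2*((2 - 4)*(1/3)))) + 6*(6 + 1)) = 1651*(4*((-2*1/3)*(1 + 2*(-2*1/3))) + 6*7) = 1651*(4*(-2*(1 + 2*(-2/3))/3) + 42) = 1651*(4*(-2*(1 - 4/3)/3) + 42) = 1651*(4*(-2/3*(-1/3)) + 42) = 1651*(4*(2/9) + 42) = 1651*(8/9 + 42) = 1651*(386/9) = 637286/9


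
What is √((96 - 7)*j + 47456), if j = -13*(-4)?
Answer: 2*√13021 ≈ 228.22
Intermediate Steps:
j = 52
√((96 - 7)*j + 47456) = √((96 - 7)*52 + 47456) = √(89*52 + 47456) = √(4628 + 47456) = √52084 = 2*√13021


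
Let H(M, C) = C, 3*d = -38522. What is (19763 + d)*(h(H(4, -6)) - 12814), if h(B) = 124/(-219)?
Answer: -58280301130/657 ≈ -8.8707e+7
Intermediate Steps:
d = -38522/3 (d = (⅓)*(-38522) = -38522/3 ≈ -12841.)
h(B) = -124/219 (h(B) = 124*(-1/219) = -124/219)
(19763 + d)*(h(H(4, -6)) - 12814) = (19763 - 38522/3)*(-124/219 - 12814) = (20767/3)*(-2806390/219) = -58280301130/657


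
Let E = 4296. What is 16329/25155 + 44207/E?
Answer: 131352941/12007320 ≈ 10.939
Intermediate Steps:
16329/25155 + 44207/E = 16329/25155 + 44207/4296 = 16329*(1/25155) + 44207*(1/4296) = 5443/8385 + 44207/4296 = 131352941/12007320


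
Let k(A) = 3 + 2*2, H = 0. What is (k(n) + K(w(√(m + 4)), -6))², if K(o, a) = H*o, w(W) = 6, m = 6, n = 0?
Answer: 49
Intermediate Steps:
k(A) = 7 (k(A) = 3 + 4 = 7)
K(o, a) = 0 (K(o, a) = 0*o = 0)
(k(n) + K(w(√(m + 4)), -6))² = (7 + 0)² = 7² = 49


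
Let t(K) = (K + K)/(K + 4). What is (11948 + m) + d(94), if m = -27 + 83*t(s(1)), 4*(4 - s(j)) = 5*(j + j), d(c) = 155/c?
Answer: 12374831/1034 ≈ 11968.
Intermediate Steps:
s(j) = 4 - 5*j/2 (s(j) = 4 - 5*(j + j)/4 = 4 - 5*2*j/4 = 4 - 5*j/2)
t(K) = 2*K/(4 + K) (t(K) = (2*K)/(4 + K) = 2*K/(4 + K))
m = 201/11 (m = -27 + 83*(2*(4 - 5/2*1)/(4 + (4 - 5/2*1))) = -27 + 83*(2*(4 - 5/2)/(4 + (4 - 5/2))) = -27 + 83*(2*(3/2)/(4 + 3/2)) = -27 + 83*(2*(3/2)/(11/2)) = -27 + 83*(2*(3/2)*(2/11)) = -27 + 83*(6/11) = -27 + 498/11 = 201/11 ≈ 18.273)
(11948 + m) + d(94) = (11948 + 201/11) + 155/94 = 131629/11 + 155*(1/94) = 131629/11 + 155/94 = 12374831/1034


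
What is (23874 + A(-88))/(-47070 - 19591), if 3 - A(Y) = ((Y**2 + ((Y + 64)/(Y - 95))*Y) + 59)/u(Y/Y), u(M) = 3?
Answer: -556316/1742709 ≈ -0.31922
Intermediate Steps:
A(Y) = -50/3 - Y**2/3 - Y*(64 + Y)/(3*(-95 + Y)) (A(Y) = 3 - ((Y**2 + ((Y + 64)/(Y - 95))*Y) + 59)/3 = 3 - ((Y**2 + ((64 + Y)/(-95 + Y))*Y) + 59)/3 = 3 - ((Y**2 + Y*(64 + Y)/(-95 + Y)) + 59)/3 = 3 - (59 + Y**2 + Y*(64 + Y)/(-95 + Y))/3 = 3 - (59/3 + Y**2/3 + Y*(64 + Y)/(3*(-95 + Y))) = 3 + (-59/3 - Y**2/3 - Y*(64 + Y)/(3*(-95 + Y))) = -50/3 - Y**2/3 - Y*(64 + Y)/(3*(-95 + Y)))
(23874 + A(-88))/(-47070 - 19591) = (23874 + (4750 - 1*(-88)**3 - 114*(-88) + 94*(-88)**2)/(3*(-95 - 88)))/(-47070 - 19591) = (23874 + (1/3)*(4750 - 1*(-681472) + 10032 + 94*7744)/(-183))/(-66661) = (23874 + (1/3)*(-1/183)*(4750 + 681472 + 10032 + 727936))*(-1/66661) = (23874 + (1/3)*(-1/183)*1424190)*(-1/66661) = (23874 - 474730/183)*(-1/66661) = (3894212/183)*(-1/66661) = -556316/1742709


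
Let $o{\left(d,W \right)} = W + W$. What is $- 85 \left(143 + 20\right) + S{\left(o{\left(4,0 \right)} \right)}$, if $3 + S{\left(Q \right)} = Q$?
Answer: $-13858$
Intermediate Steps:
$o{\left(d,W \right)} = 2 W$
$S{\left(Q \right)} = -3 + Q$
$- 85 \left(143 + 20\right) + S{\left(o{\left(4,0 \right)} \right)} = - 85 \left(143 + 20\right) + \left(-3 + 2 \cdot 0\right) = \left(-85\right) 163 + \left(-3 + 0\right) = -13855 - 3 = -13858$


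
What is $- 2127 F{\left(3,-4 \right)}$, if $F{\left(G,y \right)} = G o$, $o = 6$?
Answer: $-38286$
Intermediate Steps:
$F{\left(G,y \right)} = 6 G$ ($F{\left(G,y \right)} = G 6 = 6 G$)
$- 2127 F{\left(3,-4 \right)} = - 2127 \cdot 6 \cdot 3 = \left(-2127\right) 18 = -38286$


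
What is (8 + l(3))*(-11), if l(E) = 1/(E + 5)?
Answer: -715/8 ≈ -89.375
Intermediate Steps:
l(E) = 1/(5 + E)
(8 + l(3))*(-11) = (8 + 1/(5 + 3))*(-11) = (8 + 1/8)*(-11) = (65/8)*(-11) = -715/8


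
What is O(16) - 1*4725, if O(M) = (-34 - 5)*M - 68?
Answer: -5417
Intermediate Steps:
O(M) = -68 - 39*M (O(M) = -39*M - 68 = -68 - 39*M)
O(16) - 1*4725 = (-68 - 39*16) - 1*4725 = (-68 - 624) - 4725 = -692 - 4725 = -5417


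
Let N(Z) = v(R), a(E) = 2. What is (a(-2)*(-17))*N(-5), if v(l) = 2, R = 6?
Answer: -68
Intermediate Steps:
N(Z) = 2
(a(-2)*(-17))*N(-5) = (2*(-17))*2 = -34*2 = -68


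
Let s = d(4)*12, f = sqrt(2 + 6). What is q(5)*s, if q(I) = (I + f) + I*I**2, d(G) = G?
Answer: 6240 + 96*sqrt(2) ≈ 6375.8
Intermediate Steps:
f = 2*sqrt(2) (f = sqrt(8) = 2*sqrt(2) ≈ 2.8284)
s = 48 (s = 4*12 = 48)
q(I) = I + I**3 + 2*sqrt(2) (q(I) = (I + 2*sqrt(2)) + I*I**2 = (I + 2*sqrt(2)) + I**3 = I + I**3 + 2*sqrt(2))
q(5)*s = (5 + 5**3 + 2*sqrt(2))*48 = (5 + 125 + 2*sqrt(2))*48 = (130 + 2*sqrt(2))*48 = 6240 + 96*sqrt(2)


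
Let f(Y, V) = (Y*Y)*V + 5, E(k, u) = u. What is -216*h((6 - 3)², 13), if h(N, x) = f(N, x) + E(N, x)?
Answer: -231336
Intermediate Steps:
f(Y, V) = 5 + V*Y² (f(Y, V) = Y²*V + 5 = V*Y² + 5 = 5 + V*Y²)
h(N, x) = 5 + x + x*N² (h(N, x) = (5 + x*N²) + x = 5 + x + x*N²)
-216*h((6 - 3)², 13) = -216*(5 + 13 + 13*((6 - 3)²)²) = -216*(5 + 13 + 13*(3²)²) = -216*(5 + 13 + 13*9²) = -216*(5 + 13 + 13*81) = -216*(5 + 13 + 1053) = -216*1071 = -231336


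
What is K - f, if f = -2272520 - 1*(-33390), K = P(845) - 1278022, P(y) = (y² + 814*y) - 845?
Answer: 2362118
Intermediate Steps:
P(y) = -845 + y² + 814*y
K = 122988 (K = (-845 + 845² + 814*845) - 1278022 = (-845 + 714025 + 687830) - 1278022 = 1401010 - 1278022 = 122988)
f = -2239130 (f = -2272520 + 33390 = -2239130)
K - f = 122988 - 1*(-2239130) = 122988 + 2239130 = 2362118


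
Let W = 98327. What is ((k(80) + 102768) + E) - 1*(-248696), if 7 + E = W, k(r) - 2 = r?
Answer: 449866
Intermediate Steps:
k(r) = 2 + r
E = 98320 (E = -7 + 98327 = 98320)
((k(80) + 102768) + E) - 1*(-248696) = (((2 + 80) + 102768) + 98320) - 1*(-248696) = ((82 + 102768) + 98320) + 248696 = (102850 + 98320) + 248696 = 201170 + 248696 = 449866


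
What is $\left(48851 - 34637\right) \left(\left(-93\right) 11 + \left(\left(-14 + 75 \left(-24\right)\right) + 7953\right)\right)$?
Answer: $72718824$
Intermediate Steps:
$\left(48851 - 34637\right) \left(\left(-93\right) 11 + \left(\left(-14 + 75 \left(-24\right)\right) + 7953\right)\right) = 14214 \left(-1023 + \left(\left(-14 - 1800\right) + 7953\right)\right) = 14214 \left(-1023 + \left(-1814 + 7953\right)\right) = 14214 \left(-1023 + 6139\right) = 14214 \cdot 5116 = 72718824$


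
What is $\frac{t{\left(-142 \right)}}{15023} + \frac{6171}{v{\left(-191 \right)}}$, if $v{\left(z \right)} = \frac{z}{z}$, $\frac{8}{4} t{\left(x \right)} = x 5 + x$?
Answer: $\frac{92706507}{15023} \approx 6171.0$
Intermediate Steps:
$t{\left(x \right)} = 3 x$ ($t{\left(x \right)} = \frac{x 5 + x}{2} = \frac{5 x + x}{2} = \frac{6 x}{2} = 3 x$)
$v{\left(z \right)} = 1$
$\frac{t{\left(-142 \right)}}{15023} + \frac{6171}{v{\left(-191 \right)}} = \frac{3 \left(-142\right)}{15023} + \frac{6171}{1} = \left(-426\right) \frac{1}{15023} + 6171 \cdot 1 = - \frac{426}{15023} + 6171 = \frac{92706507}{15023}$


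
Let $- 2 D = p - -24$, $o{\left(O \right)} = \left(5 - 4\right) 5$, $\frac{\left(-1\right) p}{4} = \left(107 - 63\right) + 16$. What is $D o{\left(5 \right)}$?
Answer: $540$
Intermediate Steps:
$p = -240$ ($p = - 4 \left(\left(107 - 63\right) + 16\right) = - 4 \left(44 + 16\right) = \left(-4\right) 60 = -240$)
$o{\left(O \right)} = 5$ ($o{\left(O \right)} = 1 \cdot 5 = 5$)
$D = 108$ ($D = - \frac{-240 - -24}{2} = - \frac{-240 + \left(-73 + 97\right)}{2} = - \frac{-240 + 24}{2} = \left(- \frac{1}{2}\right) \left(-216\right) = 108$)
$D o{\left(5 \right)} = 108 \cdot 5 = 540$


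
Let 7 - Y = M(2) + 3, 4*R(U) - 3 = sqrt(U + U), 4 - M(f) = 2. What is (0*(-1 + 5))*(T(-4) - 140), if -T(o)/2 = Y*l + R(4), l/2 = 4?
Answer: 0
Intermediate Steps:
l = 8 (l = 2*4 = 8)
M(f) = 2 (M(f) = 4 - 1*2 = 4 - 2 = 2)
R(U) = 3/4 + sqrt(2)*sqrt(U)/4 (R(U) = 3/4 + sqrt(U + U)/4 = 3/4 + sqrt(2*U)/4 = 3/4 + (sqrt(2)*sqrt(U))/4 = 3/4 + sqrt(2)*sqrt(U)/4)
Y = 2 (Y = 7 - (2 + 3) = 7 - 1*5 = 7 - 5 = 2)
T(o) = -67/2 - sqrt(2) (T(o) = -2*(2*8 + (3/4 + sqrt(2)*sqrt(4)/4)) = -2*(16 + (3/4 + (1/4)*sqrt(2)*2)) = -2*(16 + (3/4 + sqrt(2)/2)) = -2*(67/4 + sqrt(2)/2) = -67/2 - sqrt(2))
(0*(-1 + 5))*(T(-4) - 140) = (0*(-1 + 5))*((-67/2 - sqrt(2)) - 140) = (0*4)*(-347/2 - sqrt(2)) = 0*(-347/2 - sqrt(2)) = 0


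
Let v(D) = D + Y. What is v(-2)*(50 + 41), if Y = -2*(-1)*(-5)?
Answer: -1092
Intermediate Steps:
Y = -10 (Y = 2*(-5) = -10)
v(D) = -10 + D (v(D) = D - 10 = -10 + D)
v(-2)*(50 + 41) = (-10 - 2)*(50 + 41) = -12*91 = -1092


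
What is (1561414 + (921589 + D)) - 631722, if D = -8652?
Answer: 1842629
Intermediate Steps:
(1561414 + (921589 + D)) - 631722 = (1561414 + (921589 - 8652)) - 631722 = (1561414 + 912937) - 631722 = 2474351 - 631722 = 1842629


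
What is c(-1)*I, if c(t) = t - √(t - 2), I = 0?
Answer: 0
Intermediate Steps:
c(t) = t - √(-2 + t)
c(-1)*I = (-1 - √(-2 - 1))*0 = (-1 - √(-3))*0 = (-1 - I*√3)*0 = 0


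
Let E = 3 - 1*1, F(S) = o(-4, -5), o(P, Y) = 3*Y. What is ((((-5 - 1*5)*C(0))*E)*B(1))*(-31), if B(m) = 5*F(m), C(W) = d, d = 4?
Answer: -186000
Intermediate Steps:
C(W) = 4
F(S) = -15 (F(S) = 3*(-5) = -15)
E = 2 (E = 3 - 1 = 2)
B(m) = -75 (B(m) = 5*(-15) = -75)
((((-5 - 1*5)*C(0))*E)*B(1))*(-31) = ((((-5 - 1*5)*4)*2)*(-75))*(-31) = ((((-5 - 5)*4)*2)*(-75))*(-31) = ((-10*4*2)*(-75))*(-31) = (-40*2*(-75))*(-31) = -80*(-75)*(-31) = 6000*(-31) = -186000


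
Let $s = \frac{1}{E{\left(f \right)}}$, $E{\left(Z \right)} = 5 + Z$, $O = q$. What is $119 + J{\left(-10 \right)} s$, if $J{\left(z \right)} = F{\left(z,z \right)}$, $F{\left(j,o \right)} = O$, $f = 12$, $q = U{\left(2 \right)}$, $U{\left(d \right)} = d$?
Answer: $\frac{2025}{17} \approx 119.12$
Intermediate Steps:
$q = 2$
$O = 2$
$s = \frac{1}{17}$ ($s = \frac{1}{5 + 12} = \frac{1}{17} \approx 0.058824$)
$F{\left(j,o \right)} = 2$
$J{\left(z \right)} = 2$
$119 + J{\left(-10 \right)} s = 119 + 2 \cdot \frac{1}{17} = 119 + \frac{2}{17} = \frac{2025}{17}$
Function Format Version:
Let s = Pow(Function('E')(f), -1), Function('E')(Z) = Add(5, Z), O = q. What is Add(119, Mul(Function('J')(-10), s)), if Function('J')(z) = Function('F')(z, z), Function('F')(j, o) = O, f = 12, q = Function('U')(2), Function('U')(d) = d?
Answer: Rational(2025, 17) ≈ 119.12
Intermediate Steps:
q = 2
O = 2
s = Rational(1, 17) (s = Pow(Add(5, 12), -1) = Pow(17, -1) = Rational(1, 17) ≈ 0.058824)
Function('F')(j, o) = 2
Function('J')(z) = 2
Add(119, Mul(Function('J')(-10), s)) = Add(119, Mul(2, Rational(1, 17))) = Add(119, Rational(2, 17)) = Rational(2025, 17)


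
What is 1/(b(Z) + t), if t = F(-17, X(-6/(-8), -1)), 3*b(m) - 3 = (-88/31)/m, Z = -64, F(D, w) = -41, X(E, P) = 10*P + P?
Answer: -744/29749 ≈ -0.025009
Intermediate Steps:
X(E, P) = 11*P
b(m) = 1 - 88/(93*m) (b(m) = 1 + ((-88/31)/m)/3 = 1 + ((-88*1/31)/m)/3 = 1 + (-88/(31*m))/3 = 1 - 88/(93*m))
t = -41
1/(b(Z) + t) = 1/((-88/93 - 64)/(-64) - 41) = 1/(-1/64*(-6040/93) - 41) = 1/(755/744 - 41) = 1/(-29749/744) = -744/29749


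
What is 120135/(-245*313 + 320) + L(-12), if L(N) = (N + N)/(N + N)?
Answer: -2918/5091 ≈ -0.57317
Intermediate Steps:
L(N) = 1 (L(N) = (2*N)/((2*N)) = (2*N)*(1/(2*N)) = 1)
120135/(-245*313 + 320) + L(-12) = 120135/(-245*313 + 320) + 1 = 120135/(-76685 + 320) + 1 = 120135/(-76365) + 1 = 120135*(-1/76365) + 1 = -8009/5091 + 1 = -2918/5091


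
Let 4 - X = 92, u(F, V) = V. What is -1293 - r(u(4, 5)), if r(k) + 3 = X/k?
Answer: -6362/5 ≈ -1272.4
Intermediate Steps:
X = -88 (X = 4 - 1*92 = 4 - 92 = -88)
r(k) = -3 - 88/k
-1293 - r(u(4, 5)) = -1293 - (-3 - 88/5) = -1293 - 1*(-103/5) = -1293 + 103/5 = -6362/5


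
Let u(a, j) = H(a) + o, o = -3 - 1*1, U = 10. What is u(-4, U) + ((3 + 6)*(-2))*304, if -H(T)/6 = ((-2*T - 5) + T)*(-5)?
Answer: -5506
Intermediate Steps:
o = -4 (o = -3 - 1 = -4)
H(T) = -150 - 30*T (H(T) = -6*((-2*T - 5) + T)*(-5) = -6*((-5 - 2*T) + T)*(-5) = -6*(-5 - T)*(-5) = -6*(25 + 5*T) = -150 - 30*T)
u(a, j) = -154 - 30*a (u(a, j) = (-150 - 30*a) - 4 = -154 - 30*a)
u(-4, U) + ((3 + 6)*(-2))*304 = (-154 - 30*(-4)) + ((3 + 6)*(-2))*304 = (-154 + 120) + (9*(-2))*304 = -34 - 18*304 = -34 - 5472 = -5506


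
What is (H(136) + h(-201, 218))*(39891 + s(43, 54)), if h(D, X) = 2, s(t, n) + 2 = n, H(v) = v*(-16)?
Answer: -86836082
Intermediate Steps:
H(v) = -16*v
s(t, n) = -2 + n
(H(136) + h(-201, 218))*(39891 + s(43, 54)) = (-16*136 + 2)*(39891 + (-2 + 54)) = (-2176 + 2)*(39891 + 52) = -2174*39943 = -86836082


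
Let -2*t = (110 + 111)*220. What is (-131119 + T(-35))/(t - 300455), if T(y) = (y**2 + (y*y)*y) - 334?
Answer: 8243/15465 ≈ 0.53301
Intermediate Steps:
T(y) = -334 + y**2 + y**3 (T(y) = (y**2 + y**2*y) - 334 = (y**2 + y**3) - 334 = -334 + y**2 + y**3)
t = -24310 (t = -(110 + 111)*220/2 = -221*220/2 = -1/2*48620 = -24310)
(-131119 + T(-35))/(t - 300455) = (-131119 + (-334 + (-35)**2 + (-35)**3))/(-24310 - 300455) = (-131119 + (-334 + 1225 - 42875))/(-324765) = (-131119 - 41984)*(-1/324765) = -173103*(-1/324765) = 8243/15465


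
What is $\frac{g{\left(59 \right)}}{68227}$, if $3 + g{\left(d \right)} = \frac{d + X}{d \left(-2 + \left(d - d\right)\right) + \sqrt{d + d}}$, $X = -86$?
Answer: $- \frac{36}{886951} + \frac{3 \sqrt{118}}{104660218} \approx -4.0277 \cdot 10^{-5}$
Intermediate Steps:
$g{\left(d \right)} = -3 + \frac{-86 + d}{- 2 d + \sqrt{2} \sqrt{d}}$ ($g{\left(d \right)} = -3 + \frac{d - 86}{d \left(-2 + \left(d - d\right)\right) + \sqrt{d + d}} = -3 + \frac{-86 + d}{d \left(-2 + 0\right) + \sqrt{2 d}} = -3 + \frac{-86 + d}{d \left(-2\right) + \sqrt{2} \sqrt{d}} = -3 + \frac{-86 + d}{- 2 d + \sqrt{2} \sqrt{d}}$)
$\frac{g{\left(59 \right)}}{68227} = \frac{\frac{1}{\left(-2\right) 59 + \sqrt{2} \sqrt{59}} \left(-86 + 7 \cdot 59 - 3 \sqrt{2} \sqrt{59}\right)}{68227} = \frac{-86 + 413 - 3 \sqrt{118}}{-118 + \sqrt{118}} \cdot \frac{1}{68227} = \frac{327 - 3 \sqrt{118}}{-118 + \sqrt{118}} \cdot \frac{1}{68227} = \frac{327 - 3 \sqrt{118}}{68227 \left(-118 + \sqrt{118}\right)}$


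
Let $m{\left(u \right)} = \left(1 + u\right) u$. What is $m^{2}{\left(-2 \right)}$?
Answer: $4$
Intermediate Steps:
$m{\left(u \right)} = u \left(1 + u\right)$
$m^{2}{\left(-2 \right)} = \left(- 2 \left(1 - 2\right)\right)^{2} = \left(\left(-2\right) \left(-1\right)\right)^{2} = 2^{2} = 4$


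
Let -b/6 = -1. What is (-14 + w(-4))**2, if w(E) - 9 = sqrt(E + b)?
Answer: (5 - sqrt(2))**2 ≈ 12.858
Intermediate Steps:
b = 6 (b = -6*(-1) = 6)
w(E) = 9 + sqrt(6 + E) (w(E) = 9 + sqrt(E + 6) = 9 + sqrt(6 + E))
(-14 + w(-4))**2 = (-14 + (9 + sqrt(6 - 4)))**2 = (-14 + (9 + sqrt(2)))**2 = (-5 + sqrt(2))**2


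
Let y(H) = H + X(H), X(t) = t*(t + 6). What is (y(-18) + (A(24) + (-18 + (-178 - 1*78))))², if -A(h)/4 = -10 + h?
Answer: 17424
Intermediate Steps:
X(t) = t*(6 + t)
y(H) = H + H*(6 + H)
A(h) = 40 - 4*h (A(h) = -4*(-10 + h) = 40 - 4*h)
(y(-18) + (A(24) + (-18 + (-178 - 1*78))))² = (-18*(7 - 18) + ((40 - 4*24) + (-18 + (-178 - 1*78))))² = (-18*(-11) + ((40 - 96) + (-18 + (-178 - 78))))² = (198 + (-56 + (-18 - 256)))² = (198 + (-56 - 274))² = (198 - 330)² = (-132)² = 17424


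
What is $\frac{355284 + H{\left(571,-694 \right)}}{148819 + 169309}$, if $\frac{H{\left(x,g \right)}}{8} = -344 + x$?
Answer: $\frac{89275}{79532} \approx 1.1225$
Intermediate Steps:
$H{\left(x,g \right)} = -2752 + 8 x$ ($H{\left(x,g \right)} = 8 \left(-344 + x\right) = -2752 + 8 x$)
$\frac{355284 + H{\left(571,-694 \right)}}{148819 + 169309} = \frac{355284 + \left(-2752 + 8 \cdot 571\right)}{148819 + 169309} = \frac{355284 + \left(-2752 + 4568\right)}{318128} = \left(355284 + 1816\right) \frac{1}{318128} = 357100 \cdot \frac{1}{318128} = \frac{89275}{79532}$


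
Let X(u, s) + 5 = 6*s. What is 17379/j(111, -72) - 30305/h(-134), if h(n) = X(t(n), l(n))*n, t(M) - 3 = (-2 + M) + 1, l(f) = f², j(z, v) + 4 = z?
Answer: 250885687201/1544647078 ≈ 162.42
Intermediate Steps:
j(z, v) = -4 + z
t(M) = 2 + M (t(M) = 3 + ((-2 + M) + 1) = 3 + (-1 + M) = 2 + M)
X(u, s) = -5 + 6*s
h(n) = n*(-5 + 6*n²) (h(n) = (-5 + 6*n²)*n = n*(-5 + 6*n²))
17379/j(111, -72) - 30305/h(-134) = 17379/(-4 + 111) - 30305*(-1/(134*(-5 + 6*(-134)²))) = 17379/107 - 30305*(-1/(134*(-5 + 6*17956))) = 17379*(1/107) - 30305*(-1/(134*(-5 + 107736))) = 17379/107 - 30305/((-134*107731)) = 17379/107 - 30305/(-14435954) = 17379/107 - 30305*(-1/14435954) = 17379/107 + 30305/14435954 = 250885687201/1544647078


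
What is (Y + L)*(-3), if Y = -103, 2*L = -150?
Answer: 534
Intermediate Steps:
L = -75 (L = (½)*(-150) = -75)
(Y + L)*(-3) = (-103 - 75)*(-3) = -178*(-3) = 534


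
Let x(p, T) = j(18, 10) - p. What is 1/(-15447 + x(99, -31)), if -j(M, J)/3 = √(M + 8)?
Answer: -2591/40279647 + √26/80559294 ≈ -6.4262e-5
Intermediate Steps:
j(M, J) = -3*√(8 + M) (j(M, J) = -3*√(M + 8) = -3*√(8 + M))
x(p, T) = -p - 3*√26 (x(p, T) = -3*√(8 + 18) - p = -3*√26 - p = -p - 3*√26)
1/(-15447 + x(99, -31)) = 1/(-15447 + (-1*99 - 3*√26)) = 1/(-15447 + (-99 - 3*√26)) = 1/(-15546 - 3*√26)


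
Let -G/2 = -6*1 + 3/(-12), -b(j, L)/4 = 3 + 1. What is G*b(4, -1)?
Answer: -200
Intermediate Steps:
b(j, L) = -16 (b(j, L) = -4*(3 + 1) = -4*4 = -16)
G = 25/2 (G = -2*(-6*1 + 3/(-12)) = -2*(-6 + 3*(-1/12)) = -2*(-6 - 1/4) = -2*(-25/4) = 25/2 ≈ 12.500)
G*b(4, -1) = (25/2)*(-16) = -200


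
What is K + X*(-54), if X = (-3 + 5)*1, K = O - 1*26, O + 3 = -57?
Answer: -194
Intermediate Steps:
O = -60 (O = -3 - 57 = -60)
K = -86 (K = -60 - 1*26 = -60 - 26 = -86)
X = 2 (X = 2*1 = 2)
K + X*(-54) = -86 + 2*(-54) = -86 - 108 = -194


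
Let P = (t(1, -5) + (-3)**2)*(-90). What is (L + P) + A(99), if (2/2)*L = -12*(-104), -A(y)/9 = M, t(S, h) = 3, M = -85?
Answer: 933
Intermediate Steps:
A(y) = 765 (A(y) = -9*(-85) = 765)
P = -1080 (P = (3 + (-3)**2)*(-90) = (3 + 9)*(-90) = 12*(-90) = -1080)
L = 1248 (L = -12*(-104) = 1248)
(L + P) + A(99) = (1248 - 1080) + 765 = 168 + 765 = 933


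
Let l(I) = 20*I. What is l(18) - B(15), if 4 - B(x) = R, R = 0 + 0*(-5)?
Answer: 356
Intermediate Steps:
R = 0 (R = 0 + 0 = 0)
B(x) = 4 (B(x) = 4 - 1*0 = 4 + 0 = 4)
l(18) - B(15) = 20*18 - 1*4 = 360 - 4 = 356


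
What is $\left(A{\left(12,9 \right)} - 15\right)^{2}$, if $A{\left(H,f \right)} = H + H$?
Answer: $81$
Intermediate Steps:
$A{\left(H,f \right)} = 2 H$
$\left(A{\left(12,9 \right)} - 15\right)^{2} = \left(2 \cdot 12 - 15\right)^{2} = \left(24 - 15\right)^{2} = 9^{2} = 81$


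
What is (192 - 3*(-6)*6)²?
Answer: 90000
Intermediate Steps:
(192 - 3*(-6)*6)² = (192 + 18*6)² = (192 + 108)² = 300² = 90000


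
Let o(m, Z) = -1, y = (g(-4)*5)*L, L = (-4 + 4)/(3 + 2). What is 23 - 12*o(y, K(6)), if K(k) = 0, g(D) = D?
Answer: 35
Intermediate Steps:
L = 0 (L = 0/5 = 0*(⅕) = 0)
y = 0 (y = -4*5*0 = -20*0 = 0)
23 - 12*o(y, K(6)) = 23 - 12*(-1) = 23 + 12 = 35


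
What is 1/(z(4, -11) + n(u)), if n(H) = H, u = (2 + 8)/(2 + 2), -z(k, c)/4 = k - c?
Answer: -2/115 ≈ -0.017391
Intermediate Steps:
z(k, c) = -4*k + 4*c (z(k, c) = -4*(k - c) = -4*k + 4*c)
u = 5/2 (u = 10/4 = 10*(¼) = 5/2 ≈ 2.5000)
1/(z(4, -11) + n(u)) = 1/((-4*4 + 4*(-11)) + 5/2) = 1/((-16 - 44) + 5/2) = 1/(-60 + 5/2) = 1/(-115/2) = -2/115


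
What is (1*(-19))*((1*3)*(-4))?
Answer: 228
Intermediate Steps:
(1*(-19))*((1*3)*(-4)) = -57*(-4) = -19*(-12) = 228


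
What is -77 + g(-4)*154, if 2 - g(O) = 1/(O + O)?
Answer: 1001/4 ≈ 250.25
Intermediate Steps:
g(O) = 2 - 1/(2*O) (g(O) = 2 - 1/(O + O) = 2 - 1/(2*O))
-77 + g(-4)*154 = -77 + (2 - 1/2/(-4))*154 = -77 + (2 - 1/2*(-1/4))*154 = -77 + (2 + 1/8)*154 = -77 + (17/8)*154 = -77 + 1309/4 = 1001/4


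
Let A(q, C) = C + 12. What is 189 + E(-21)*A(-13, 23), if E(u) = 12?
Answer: 609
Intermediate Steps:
A(q, C) = 12 + C
189 + E(-21)*A(-13, 23) = 189 + 12*(12 + 23) = 189 + 12*35 = 189 + 420 = 609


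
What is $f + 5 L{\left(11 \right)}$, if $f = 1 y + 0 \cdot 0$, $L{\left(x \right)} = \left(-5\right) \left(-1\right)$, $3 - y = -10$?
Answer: $38$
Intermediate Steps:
$y = 13$ ($y = 3 - -10 = 3 + 10 = 13$)
$L{\left(x \right)} = 5$
$f = 13$ ($f = 1 \cdot 13 + 0 \cdot 0 = 13 + 0 = 13$)
$f + 5 L{\left(11 \right)} = 13 + 5 \cdot 5 = 13 + 25 = 38$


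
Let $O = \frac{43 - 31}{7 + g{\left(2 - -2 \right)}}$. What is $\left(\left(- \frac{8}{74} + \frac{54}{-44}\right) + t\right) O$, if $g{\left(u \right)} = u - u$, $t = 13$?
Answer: $\frac{56970}{2849} \approx 19.996$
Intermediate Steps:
$g{\left(u \right)} = 0$
$O = \frac{12}{7}$ ($O = \frac{43 - 31}{7 + 0} = \frac{12}{7} \approx 1.7143$)
$\left(\left(- \frac{8}{74} + \frac{54}{-44}\right) + t\right) O = \left(\left(- \frac{8}{74} + \frac{54}{-44}\right) + 13\right) \frac{12}{7} = \left(\left(\left(-8\right) \frac{1}{74} + 54 \left(- \frac{1}{44}\right)\right) + 13\right) \frac{12}{7} = \left(\left(- \frac{4}{37} - \frac{27}{22}\right) + 13\right) \frac{12}{7} = \left(- \frac{1087}{814} + 13\right) \frac{12}{7} = \frac{9495}{814} \cdot \frac{12}{7} = \frac{56970}{2849}$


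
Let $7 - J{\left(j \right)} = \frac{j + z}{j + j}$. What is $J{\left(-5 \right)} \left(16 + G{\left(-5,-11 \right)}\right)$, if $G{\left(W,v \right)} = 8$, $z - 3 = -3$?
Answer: $156$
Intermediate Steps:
$z = 0$ ($z = 3 - 3 = 0$)
$J{\left(j \right)} = \frac{13}{2}$ ($J{\left(j \right)} = 7 - \frac{j + 0}{j + j} = 7 - \frac{j}{2 j} = 7 - j \frac{1}{2 j} = 7 - \frac{1}{2} = \frac{13}{2}$)
$J{\left(-5 \right)} \left(16 + G{\left(-5,-11 \right)}\right) = \frac{13 \left(16 + 8\right)}{2} = \frac{13}{2} \cdot 24 = 156$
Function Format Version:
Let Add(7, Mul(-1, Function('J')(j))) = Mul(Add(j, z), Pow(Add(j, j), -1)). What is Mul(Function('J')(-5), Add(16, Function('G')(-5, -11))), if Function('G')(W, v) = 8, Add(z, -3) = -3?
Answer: 156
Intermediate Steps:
z = 0 (z = Add(3, -3) = 0)
Function('J')(j) = Rational(13, 2) (Function('J')(j) = Add(7, Mul(-1, Mul(Add(j, 0), Pow(Add(j, j), -1)))) = Add(7, Mul(-1, Mul(j, Pow(Mul(2, j), -1)))) = Add(7, Mul(-1, Mul(j, Mul(Rational(1, 2), Pow(j, -1))))) = Add(7, Mul(-1, Rational(1, 2))) = Add(7, Rational(-1, 2)) = Rational(13, 2))
Mul(Function('J')(-5), Add(16, Function('G')(-5, -11))) = Mul(Rational(13, 2), Add(16, 8)) = Mul(Rational(13, 2), 24) = 156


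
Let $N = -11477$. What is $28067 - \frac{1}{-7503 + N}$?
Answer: $\frac{532711661}{18980} \approx 28067.0$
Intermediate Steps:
$28067 - \frac{1}{-7503 + N} = 28067 - \frac{1}{-7503 - 11477} = 28067 - \frac{1}{-18980} = 28067 - - \frac{1}{18980} = 28067 + \frac{1}{18980} = \frac{532711661}{18980}$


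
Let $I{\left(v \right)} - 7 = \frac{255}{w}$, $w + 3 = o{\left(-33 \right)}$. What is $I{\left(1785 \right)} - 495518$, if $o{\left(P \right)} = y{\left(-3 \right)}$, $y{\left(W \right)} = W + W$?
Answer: $- \frac{1486618}{3} \approx -4.9554 \cdot 10^{5}$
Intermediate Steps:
$y{\left(W \right)} = 2 W$
$o{\left(P \right)} = -6$ ($o{\left(P \right)} = 2 \left(-3\right) = -6$)
$w = -9$ ($w = -3 - 6 = -9$)
$I{\left(v \right)} = - \frac{64}{3}$ ($I{\left(v \right)} = 7 + \frac{255}{-9} = 7 + 255 \left(- \frac{1}{9}\right) = 7 - \frac{85}{3} = - \frac{64}{3}$)
$I{\left(1785 \right)} - 495518 = - \frac{64}{3} - 495518 = - \frac{1486618}{3}$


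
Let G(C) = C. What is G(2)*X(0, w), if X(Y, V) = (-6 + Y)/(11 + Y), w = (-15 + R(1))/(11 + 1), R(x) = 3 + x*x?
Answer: -12/11 ≈ -1.0909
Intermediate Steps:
R(x) = 3 + x**2
w = -11/12 (w = (-15 + (3 + 1**2))/(11 + 1) = (-15 + (3 + 1))/12 = (-15 + 4)*(1/12) = -11*1/12 = -11/12 ≈ -0.91667)
X(Y, V) = (-6 + Y)/(11 + Y)
G(2)*X(0, w) = 2*((-6 + 0)/(11 + 0)) = 2*(-6/11) = -12/11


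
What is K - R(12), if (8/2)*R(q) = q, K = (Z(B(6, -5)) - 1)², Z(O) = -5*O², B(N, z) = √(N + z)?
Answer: 33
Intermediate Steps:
K = 36 (K = (-5*(√(6 - 5))² - 1)² = (-5*(√1)² - 1)² = (-5*1² - 1)² = (-5*1 - 1)² = (-5 - 1)² = (-6)² = 36)
R(q) = q/4
K - R(12) = 36 - 12/4 = 36 - 1*3 = 36 - 3 = 33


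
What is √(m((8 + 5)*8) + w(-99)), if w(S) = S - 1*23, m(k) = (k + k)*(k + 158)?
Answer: √54374 ≈ 233.18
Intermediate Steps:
m(k) = 2*k*(158 + k) (m(k) = (2*k)*(158 + k) = 2*k*(158 + k))
w(S) = -23 + S (w(S) = S - 23 = -23 + S)
√(m((8 + 5)*8) + w(-99)) = √(2*((8 + 5)*8)*(158 + (8 + 5)*8) + (-23 - 99)) = √(2*(13*8)*(158 + 13*8) - 122) = √(2*104*(158 + 104) - 122) = √(2*104*262 - 122) = √(54496 - 122) = √54374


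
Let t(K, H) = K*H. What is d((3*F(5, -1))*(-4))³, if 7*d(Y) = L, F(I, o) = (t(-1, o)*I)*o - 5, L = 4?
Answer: 64/343 ≈ 0.18659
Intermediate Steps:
t(K, H) = H*K
F(I, o) = -5 - I*o² (F(I, o) = ((o*(-1))*I)*o - 5 = ((-o)*I)*o - 5 = (-I*o)*o - 5 = -I*o² - 5 = -5 - I*o²)
d(Y) = 4/7 (d(Y) = (⅐)*4 = 4/7)
d((3*F(5, -1))*(-4))³ = (4/7)³ = 64/343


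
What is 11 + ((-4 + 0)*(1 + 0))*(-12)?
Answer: 59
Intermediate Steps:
11 + ((-4 + 0)*(1 + 0))*(-12) = 11 - 4*1*(-12) = 11 - 4*(-12) = 11 + 48 = 59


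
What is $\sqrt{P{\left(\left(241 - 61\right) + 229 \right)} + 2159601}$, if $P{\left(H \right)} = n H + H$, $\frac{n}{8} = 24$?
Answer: $\sqrt{2238538} \approx 1496.2$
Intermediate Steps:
$n = 192$ ($n = 8 \cdot 24 = 192$)
$P{\left(H \right)} = 193 H$ ($P{\left(H \right)} = 192 H + H = 193 H$)
$\sqrt{P{\left(\left(241 - 61\right) + 229 \right)} + 2159601} = \sqrt{193 \left(\left(241 - 61\right) + 229\right) + 2159601} = \sqrt{193 \left(180 + 229\right) + 2159601} = \sqrt{193 \cdot 409 + 2159601} = \sqrt{78937 + 2159601} = \sqrt{2238538}$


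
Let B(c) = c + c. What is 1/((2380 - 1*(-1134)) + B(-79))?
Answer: 1/3356 ≈ 0.00029797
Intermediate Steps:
B(c) = 2*c
1/((2380 - 1*(-1134)) + B(-79)) = 1/((2380 - 1*(-1134)) + 2*(-79)) = 1/((2380 + 1134) - 158) = 1/(3514 - 158) = 1/3356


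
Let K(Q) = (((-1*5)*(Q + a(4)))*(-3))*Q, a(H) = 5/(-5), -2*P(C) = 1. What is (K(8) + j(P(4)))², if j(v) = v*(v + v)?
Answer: 2825761/4 ≈ 7.0644e+5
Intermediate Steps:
P(C) = -½ (P(C) = -½*1 = -½)
j(v) = 2*v² (j(v) = v*(2*v) = 2*v²)
a(H) = -1 (a(H) = 5*(-⅕) = -1)
K(Q) = Q*(-15 + 15*Q) (K(Q) = (((-1*5)*(Q - 1))*(-3))*Q = (-5*(-1 + Q)*(-3))*Q = ((5 - 5*Q)*(-3))*Q = (-15 + 15*Q)*Q = Q*(-15 + 15*Q))
(K(8) + j(P(4)))² = (15*8*(-1 + 8) + 2*(-½)²)² = (15*8*7 + 2*(¼))² = (840 + ½)² = (1681/2)² = 2825761/4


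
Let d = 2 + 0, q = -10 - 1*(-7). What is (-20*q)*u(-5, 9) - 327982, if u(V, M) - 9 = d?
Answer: -327322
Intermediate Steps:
q = -3 (q = -10 + 7 = -3)
d = 2
u(V, M) = 11 (u(V, M) = 9 + 2 = 11)
(-20*q)*u(-5, 9) - 327982 = -20*(-3)*11 - 327982 = 60*11 - 327982 = 660 - 327982 = -327322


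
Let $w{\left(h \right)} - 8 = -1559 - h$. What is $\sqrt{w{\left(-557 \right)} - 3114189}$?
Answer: $i \sqrt{3115183} \approx 1765.0 i$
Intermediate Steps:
$w{\left(h \right)} = -1551 - h$ ($w{\left(h \right)} = 8 - \left(1559 + h\right) = -1551 - h$)
$\sqrt{w{\left(-557 \right)} - 3114189} = \sqrt{\left(-1551 - -557\right) - 3114189} = \sqrt{\left(-1551 + 557\right) - 3114189} = \sqrt{-994 - 3114189} = \sqrt{-3115183} = i \sqrt{3115183}$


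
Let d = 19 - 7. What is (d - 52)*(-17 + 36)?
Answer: -760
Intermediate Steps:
d = 12
(d - 52)*(-17 + 36) = (12 - 52)*(-17 + 36) = -40*19 = -760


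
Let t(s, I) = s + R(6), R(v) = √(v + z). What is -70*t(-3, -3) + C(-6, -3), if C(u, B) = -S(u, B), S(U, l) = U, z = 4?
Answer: 216 - 70*√10 ≈ -5.3594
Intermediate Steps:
R(v) = √(4 + v) (R(v) = √(v + 4) = √(4 + v))
C(u, B) = -u
t(s, I) = s + √10 (t(s, I) = s + √(4 + 6) = s + √10)
-70*t(-3, -3) + C(-6, -3) = -70*(-3 + √10) - 1*(-6) = (210 - 70*√10) + 6 = 216 - 70*√10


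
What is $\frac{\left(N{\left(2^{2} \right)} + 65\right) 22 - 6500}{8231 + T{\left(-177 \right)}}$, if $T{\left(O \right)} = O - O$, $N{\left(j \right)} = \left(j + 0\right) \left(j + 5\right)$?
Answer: $- \frac{4278}{8231} \approx -0.51974$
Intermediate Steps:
$N{\left(j \right)} = j \left(5 + j\right)$
$T{\left(O \right)} = 0$
$\frac{\left(N{\left(2^{2} \right)} + 65\right) 22 - 6500}{8231 + T{\left(-177 \right)}} = \frac{\left(2^{2} \left(5 + 2^{2}\right) + 65\right) 22 - 6500}{8231 + 0} = \frac{\left(4 \left(5 + 4\right) + 65\right) 22 - 6500}{8231} = \left(\left(4 \cdot 9 + 65\right) 22 - 6500\right) \frac{1}{8231} = \left(\left(36 + 65\right) 22 - 6500\right) \frac{1}{8231} = \left(101 \cdot 22 - 6500\right) \frac{1}{8231} = \left(2222 - 6500\right) \frac{1}{8231} = \left(-4278\right) \frac{1}{8231} = - \frac{4278}{8231}$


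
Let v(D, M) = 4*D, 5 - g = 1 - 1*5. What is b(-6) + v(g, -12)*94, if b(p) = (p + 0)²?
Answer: 3420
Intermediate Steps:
b(p) = p²
g = 9 (g = 5 - (1 - 1*5) = 5 - (1 - 5) = 5 - 1*(-4) = 5 + 4 = 9)
b(-6) + v(g, -12)*94 = (-6)² + (4*9)*94 = 36 + 36*94 = 36 + 3384 = 3420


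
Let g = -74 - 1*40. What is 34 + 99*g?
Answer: -11252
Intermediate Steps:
g = -114 (g = -74 - 40 = -114)
34 + 99*g = 34 + 99*(-114) = 34 - 11286 = -11252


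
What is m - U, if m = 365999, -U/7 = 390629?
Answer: 3100402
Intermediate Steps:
U = -2734403 (U = -7*390629 = -2734403)
m - U = 365999 - 1*(-2734403) = 365999 + 2734403 = 3100402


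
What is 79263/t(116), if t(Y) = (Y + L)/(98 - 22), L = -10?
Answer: 3011994/53 ≈ 56830.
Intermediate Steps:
t(Y) = -5/38 + Y/76 (t(Y) = (Y - 10)/(98 - 22) = (-10 + Y)/76 = (-10 + Y)*(1/76) = -5/38 + Y/76)
79263/t(116) = 79263/(-5/38 + (1/76)*116) = 79263/(-5/38 + 29/19) = 79263/(53/38) = 79263*(38/53) = 3011994/53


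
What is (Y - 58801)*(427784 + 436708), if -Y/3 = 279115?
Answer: -774711047832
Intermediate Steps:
Y = -837345 (Y = -3*279115 = -837345)
(Y - 58801)*(427784 + 436708) = (-837345 - 58801)*(427784 + 436708) = -896146*864492 = -774711047832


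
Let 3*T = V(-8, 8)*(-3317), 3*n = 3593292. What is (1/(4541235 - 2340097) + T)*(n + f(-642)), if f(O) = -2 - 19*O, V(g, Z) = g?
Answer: 11778839194831860/1100569 ≈ 1.0703e+10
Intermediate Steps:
n = 1197764 (n = (⅓)*3593292 = 1197764)
T = 26536/3 (T = (-8*(-3317))/3 = (⅓)*26536 = 26536/3 ≈ 8845.3)
(1/(4541235 - 2340097) + T)*(n + f(-642)) = (1/(4541235 - 2340097) + 26536/3)*(1197764 + (-2 - 19*(-642))) = (1/2201138 + 26536/3)*(1197764 + (-2 + 12198)) = (1/2201138 + 26536/3)*(1197764 + 12196) = (58409397971/6603414)*1209960 = 11778839194831860/1100569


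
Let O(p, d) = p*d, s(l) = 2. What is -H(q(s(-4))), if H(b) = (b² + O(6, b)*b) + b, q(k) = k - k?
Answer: 0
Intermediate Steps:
O(p, d) = d*p
q(k) = 0
H(b) = b + 7*b² (H(b) = (b² + (b*6)*b) + b = (b² + (6*b)*b) + b = (b² + 6*b²) + b = 7*b² + b = b + 7*b²)
-H(q(s(-4))) = -0*(1 + 7*0) = -0*(1 + 0) = -0 = -1*0 = 0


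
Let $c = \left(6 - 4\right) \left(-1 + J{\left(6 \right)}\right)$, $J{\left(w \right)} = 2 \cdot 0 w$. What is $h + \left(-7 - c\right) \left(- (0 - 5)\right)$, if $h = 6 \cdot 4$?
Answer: $-1$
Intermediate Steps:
$J{\left(w \right)} = 0$ ($J{\left(w \right)} = 0 w = 0$)
$c = -2$ ($c = \left(6 - 4\right) \left(-1 + 0\right) = 2 \left(-1\right) = -2$)
$h = 24$
$h + \left(-7 - c\right) \left(- (0 - 5)\right) = 24 + \left(-7 - -2\right) \left(- (0 - 5)\right) = 24 + \left(-7 + 2\right) \left(\left(-1\right) \left(-5\right)\right) = 24 - 25 = -1$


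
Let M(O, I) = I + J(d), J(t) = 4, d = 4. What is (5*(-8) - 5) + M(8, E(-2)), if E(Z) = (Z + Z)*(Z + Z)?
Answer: -25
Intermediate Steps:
E(Z) = 4*Z**2 (E(Z) = (2*Z)*(2*Z) = 4*Z**2)
M(O, I) = 4 + I (M(O, I) = I + 4 = 4 + I)
(5*(-8) - 5) + M(8, E(-2)) = (5*(-8) - 5) + (4 + 4*(-2)**2) = (-40 - 5) + (4 + 4*4) = -45 + (4 + 16) = -45 + 20 = -25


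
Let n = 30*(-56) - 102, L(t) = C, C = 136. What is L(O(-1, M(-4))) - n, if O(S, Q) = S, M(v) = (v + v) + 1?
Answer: 1918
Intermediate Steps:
M(v) = 1 + 2*v (M(v) = 2*v + 1 = 1 + 2*v)
L(t) = 136
n = -1782 (n = -1680 - 102 = -1782)
L(O(-1, M(-4))) - n = 136 - 1*(-1782) = 136 + 1782 = 1918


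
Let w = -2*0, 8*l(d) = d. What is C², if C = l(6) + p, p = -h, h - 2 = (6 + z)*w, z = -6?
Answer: 25/16 ≈ 1.5625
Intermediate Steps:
l(d) = d/8
w = 0
h = 2 (h = 2 + (6 - 6)*0 = 2 + 0*0 = 2 + 0 = 2)
p = -2 (p = -1*2 = -2)
C = -5/4 (C = (⅛)*6 - 2 = ¾ - 2 = -5/4 ≈ -1.2500)
C² = (-5/4)² = 25/16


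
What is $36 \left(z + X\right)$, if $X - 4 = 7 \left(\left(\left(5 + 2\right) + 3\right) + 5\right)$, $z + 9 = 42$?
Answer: $5112$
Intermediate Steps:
$z = 33$ ($z = -9 + 42 = 33$)
$X = 109$ ($X = 4 + 7 \left(\left(\left(5 + 2\right) + 3\right) + 5\right) = 4 + 7 \left(\left(7 + 3\right) + 5\right) = 4 + 7 \left(10 + 5\right) = 4 + 7 \cdot 15 = 4 + 105 = 109$)
$36 \left(z + X\right) = 36 \left(33 + 109\right) = 36 \cdot 142 = 5112$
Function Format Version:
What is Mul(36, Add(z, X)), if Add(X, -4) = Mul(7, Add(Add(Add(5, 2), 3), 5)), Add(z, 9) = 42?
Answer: 5112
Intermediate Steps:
z = 33 (z = Add(-9, 42) = 33)
X = 109 (X = Add(4, Mul(7, Add(Add(Add(5, 2), 3), 5))) = Add(4, Mul(7, Add(Add(7, 3), 5))) = Add(4, Mul(7, Add(10, 5))) = Add(4, Mul(7, 15)) = Add(4, 105) = 109)
Mul(36, Add(z, X)) = Mul(36, Add(33, 109)) = Mul(36, 142) = 5112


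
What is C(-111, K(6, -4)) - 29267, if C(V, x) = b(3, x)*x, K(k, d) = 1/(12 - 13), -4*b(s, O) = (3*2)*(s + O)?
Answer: -29264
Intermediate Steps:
b(s, O) = -3*O/2 - 3*s/2 (b(s, O) = -3*2*(s + O)/4 = -3*(O + s)/2 = -(6*O + 6*s)/4 = -3*O/2 - 3*s/2)
K(k, d) = -1 (K(k, d) = 1/(-1) = -1)
C(V, x) = x*(-9/2 - 3*x/2) (C(V, x) = (-3*x/2 - 3/2*3)*x = (-3*x/2 - 9/2)*x = (-9/2 - 3*x/2)*x = x*(-9/2 - 3*x/2))
C(-111, K(6, -4)) - 29267 = -3/2*(-1)*(3 - 1) - 29267 = -3/2*(-1)*2 - 29267 = 3 - 29267 = -29264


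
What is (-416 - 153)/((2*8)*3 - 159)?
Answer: 569/111 ≈ 5.1261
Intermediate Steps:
(-416 - 153)/((2*8)*3 - 159) = -569/(16*3 - 159) = -569/(48 - 159) = -569/(-111) = -569*(-1/111) = 569/111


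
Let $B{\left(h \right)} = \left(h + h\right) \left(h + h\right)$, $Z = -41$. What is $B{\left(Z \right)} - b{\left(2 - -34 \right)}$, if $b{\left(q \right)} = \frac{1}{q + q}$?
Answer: $\frac{484127}{72} \approx 6724.0$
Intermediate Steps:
$b{\left(q \right)} = \frac{1}{2 q}$
$B{\left(h \right)} = 4 h^{2}$ ($B{\left(h \right)} = 2 h 2 h = 4 h^{2}$)
$B{\left(Z \right)} - b{\left(2 - -34 \right)} = 4 \left(-41\right)^{2} - \frac{1}{2 \left(2 - -34\right)} = 4 \cdot 1681 - \frac{1}{2 \left(2 + 34\right)} = 6724 - \frac{1}{2 \cdot 36} = 6724 - \frac{1}{2} \cdot \frac{1}{36} = 6724 - \frac{1}{72} = \frac{484127}{72}$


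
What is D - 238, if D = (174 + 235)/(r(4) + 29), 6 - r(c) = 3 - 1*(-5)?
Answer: -6017/27 ≈ -222.85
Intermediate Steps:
r(c) = -2 (r(c) = 6 - (3 - 1*(-5)) = 6 - (3 + 5) = 6 - 1*8 = 6 - 8 = -2)
D = 409/27 (D = (174 + 235)/(-2 + 29) = 409/27 ≈ 15.148)
D - 238 = 409/27 - 238 = -6017/27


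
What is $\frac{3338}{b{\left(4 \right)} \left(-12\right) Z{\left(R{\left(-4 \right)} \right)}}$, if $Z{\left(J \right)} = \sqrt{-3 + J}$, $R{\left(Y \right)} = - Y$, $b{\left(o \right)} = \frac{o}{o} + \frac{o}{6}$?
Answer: $- \frac{1669}{10} \approx -166.9$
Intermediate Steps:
$b{\left(o \right)} = 1 + \frac{o}{6}$ ($b{\left(o \right)} = 1 + o \frac{1}{6} = 1 + \frac{o}{6}$)
$\frac{3338}{b{\left(4 \right)} \left(-12\right) Z{\left(R{\left(-4 \right)} \right)}} = \frac{3338}{\left(1 + \frac{1}{6} \cdot 4\right) \left(-12\right) \sqrt{-3 - -4}} = \frac{3338}{\left(1 + \frac{2}{3}\right) \left(-12\right) \sqrt{-3 + 4}} = \frac{3338}{\frac{5}{3} \left(-12\right) \sqrt{1}} = \frac{3338}{\left(-20\right) 1} = \frac{3338}{-20} = 3338 \left(- \frac{1}{20}\right) = - \frac{1669}{10}$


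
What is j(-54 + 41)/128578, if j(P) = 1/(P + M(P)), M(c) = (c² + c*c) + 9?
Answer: 1/42945052 ≈ 2.3286e-8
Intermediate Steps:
M(c) = 9 + 2*c² (M(c) = (c² + c²) + 9 = 2*c² + 9 = 9 + 2*c²)
j(P) = 1/(9 + P + 2*P²) (j(P) = 1/(P + (9 + 2*P²)) = 1/(9 + P + 2*P²))
j(-54 + 41)/128578 = 1/((9 + (-54 + 41) + 2*(-54 + 41)²)*128578) = (1/128578)/(9 - 13 + 2*(-13)²) = (1/128578)/(9 - 13 + 2*169) = (1/128578)/(9 - 13 + 338) = (1/128578)/334 = (1/334)*(1/128578) = 1/42945052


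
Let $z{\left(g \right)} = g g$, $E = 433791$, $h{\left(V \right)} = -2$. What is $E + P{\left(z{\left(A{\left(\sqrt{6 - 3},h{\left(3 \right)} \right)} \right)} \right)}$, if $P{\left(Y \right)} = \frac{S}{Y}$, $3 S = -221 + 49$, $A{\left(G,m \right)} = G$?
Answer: $\frac{3903947}{9} \approx 4.3377 \cdot 10^{5}$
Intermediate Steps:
$z{\left(g \right)} = g^{2}$
$S = - \frac{172}{3}$ ($S = \frac{-221 + 49}{3} = \frac{1}{3} \left(-172\right) = - \frac{172}{3} \approx -57.333$)
$P{\left(Y \right)} = - \frac{172}{3 Y}$
$E + P{\left(z{\left(A{\left(\sqrt{6 - 3},h{\left(3 \right)} \right)} \right)} \right)} = 433791 - \frac{172}{3 \left(\sqrt{6 - 3}\right)^{2}} = 433791 - \frac{172}{3 \left(\sqrt{3}\right)^{2}} = 433791 - \frac{172}{3 \cdot 3} = 433791 - \frac{172}{9} = \frac{3903947}{9}$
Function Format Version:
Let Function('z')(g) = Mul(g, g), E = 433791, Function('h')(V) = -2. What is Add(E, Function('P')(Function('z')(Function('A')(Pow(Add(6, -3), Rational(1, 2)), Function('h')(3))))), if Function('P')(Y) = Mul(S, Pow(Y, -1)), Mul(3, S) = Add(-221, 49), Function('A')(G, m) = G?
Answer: Rational(3903947, 9) ≈ 4.3377e+5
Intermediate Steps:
Function('z')(g) = Pow(g, 2)
S = Rational(-172, 3) (S = Mul(Rational(1, 3), Add(-221, 49)) = Mul(Rational(1, 3), -172) = Rational(-172, 3) ≈ -57.333)
Function('P')(Y) = Mul(Rational(-172, 3), Pow(Y, -1))
Add(E, Function('P')(Function('z')(Function('A')(Pow(Add(6, -3), Rational(1, 2)), Function('h')(3))))) = Add(433791, Mul(Rational(-172, 3), Pow(Pow(Pow(Add(6, -3), Rational(1, 2)), 2), -1))) = Add(433791, Mul(Rational(-172, 3), Pow(Pow(Pow(3, Rational(1, 2)), 2), -1))) = Add(433791, Mul(Rational(-172, 3), Pow(3, -1))) = Add(433791, Mul(Rational(-172, 3), Rational(1, 3))) = Add(433791, Rational(-172, 9)) = Rational(3903947, 9)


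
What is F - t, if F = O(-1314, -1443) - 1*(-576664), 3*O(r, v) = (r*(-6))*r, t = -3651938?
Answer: 775410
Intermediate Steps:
O(r, v) = -2*r² (O(r, v) = ((r*(-6))*r)/3 = ((-6*r)*r)/3 = (-6*r²)/3 = -2*r²)
F = -2876528 (F = -2*(-1314)² - 1*(-576664) = -2*1726596 + 576664 = -3453192 + 576664 = -2876528)
F - t = -2876528 - 1*(-3651938) = -2876528 + 3651938 = 775410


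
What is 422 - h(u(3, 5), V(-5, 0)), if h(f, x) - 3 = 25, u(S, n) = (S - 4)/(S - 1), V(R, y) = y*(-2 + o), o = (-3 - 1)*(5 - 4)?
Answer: 394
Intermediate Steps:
o = -4 (o = -4*1 = -4)
V(R, y) = -6*y (V(R, y) = y*(-2 - 4) = y*(-6) = -6*y)
u(S, n) = (-4 + S)/(-1 + S)
h(f, x) = 28 (h(f, x) = 3 + 25 = 28)
422 - h(u(3, 5), V(-5, 0)) = 422 - 1*28 = 422 - 28 = 394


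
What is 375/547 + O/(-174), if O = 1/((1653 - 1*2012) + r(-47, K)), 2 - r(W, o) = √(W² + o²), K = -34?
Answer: 2698892093/3936688984 - √3365/21590616 ≈ 0.68557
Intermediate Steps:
r(W, o) = 2 - √(W² + o²)
O = 1/(-357 - √3365) (O = 1/((1653 - 1*2012) + (2 - √((-47)² + (-34)²))) = 1/((1653 - 2012) + (2 - √(2209 + 1156))) = 1/(-359 + (2 - √3365)) = 1/(-357 - √3365) ≈ -0.0024096)
375/547 + O/(-174) = 375/547 + (-357/124084 + √3365/124084)/(-174) = 375*(1/547) + (-357/124084 + √3365/124084)*(-1/174) = 375/547 + (119/7196872 - √3365/21590616) = 2698892093/3936688984 - √3365/21590616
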